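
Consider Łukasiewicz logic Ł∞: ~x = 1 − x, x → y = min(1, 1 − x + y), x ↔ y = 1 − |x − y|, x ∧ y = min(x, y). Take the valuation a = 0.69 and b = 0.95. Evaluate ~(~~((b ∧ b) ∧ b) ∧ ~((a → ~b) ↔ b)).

0.41

b ∧ b = min(0.95, 0.95) = 0.95
(b ∧ b) ∧ b = min(0.95, 0.95) = 0.95
~((b ∧ b) ∧ b) = 1 − 0.95 = 0.05
~~((b ∧ b) ∧ b) = 1 − 0.05 = 0.95
~b = 1 − 0.95 = 0.05
a → ~b = min(1, 1 − 0.69 + 0.05) = min(1, 0.36) = 0.36
(a → ~b) ↔ b = 1 − |0.36 − 0.95| = 1 − 0.59 = 0.41
~((a → ~b) ↔ b) = 1 − 0.41 = 0.59
~~((b ∧ b) ∧ b) ∧ ~((a → ~b) ↔ b) = min(0.95, 0.59) = 0.59
~(~~((b ∧ b) ∧ b) ∧ ~((a → ~b) ↔ b)) = 1 − 0.59 = 0.41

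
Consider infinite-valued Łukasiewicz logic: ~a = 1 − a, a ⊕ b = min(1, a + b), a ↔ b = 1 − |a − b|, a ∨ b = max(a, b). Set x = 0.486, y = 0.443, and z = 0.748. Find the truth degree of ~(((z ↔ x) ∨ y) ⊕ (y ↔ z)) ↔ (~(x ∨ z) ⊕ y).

z ↔ x = 1 − |0.748 − 0.486| = 1 − 0.262 = 0.738
(z ↔ x) ∨ y = max(0.738, 0.443) = 0.738
y ↔ z = 1 − |0.443 − 0.748| = 1 − 0.305 = 0.695
((z ↔ x) ∨ y) ⊕ (y ↔ z) = min(1, 0.738 + 0.695) = min(1, 1.433) = 1.000
~(((z ↔ x) ∨ y) ⊕ (y ↔ z)) = 1 − 1.000 = 0.000
x ∨ z = max(0.486, 0.748) = 0.748
~(x ∨ z) = 1 − 0.748 = 0.252
~(x ∨ z) ⊕ y = min(1, 0.252 + 0.443) = min(1, 0.695) = 0.695
~(((z ↔ x) ∨ y) ⊕ (y ↔ z)) ↔ (~(x ∨ z) ⊕ y) = 1 − |0.000 − 0.695| = 1 − 0.695 = 0.305

0.305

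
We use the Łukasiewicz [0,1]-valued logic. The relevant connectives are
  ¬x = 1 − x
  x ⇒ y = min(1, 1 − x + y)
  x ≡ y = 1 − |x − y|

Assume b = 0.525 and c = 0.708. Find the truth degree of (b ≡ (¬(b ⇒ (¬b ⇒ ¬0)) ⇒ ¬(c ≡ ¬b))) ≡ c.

¬b = 1 − 0.525 = 0.475
¬0 = 1 − 0.000 = 1.000
¬b ⇒ ¬0 = min(1, 1 − 0.475 + 1.000) = min(1, 1.525) = 1.000
b ⇒ (¬b ⇒ ¬0) = min(1, 1 − 0.525 + 1.000) = min(1, 1.475) = 1.000
¬(b ⇒ (¬b ⇒ ¬0)) = 1 − 1.000 = 0.000
c ≡ ¬b = 1 − |0.708 − 0.475| = 1 − 0.233 = 0.767
¬(c ≡ ¬b) = 1 − 0.767 = 0.233
¬(b ⇒ (¬b ⇒ ¬0)) ⇒ ¬(c ≡ ¬b) = min(1, 1 − 0.000 + 0.233) = min(1, 1.233) = 1.000
b ≡ (¬(b ⇒ (¬b ⇒ ¬0)) ⇒ ¬(c ≡ ¬b)) = 1 − |0.525 − 1.000| = 1 − 0.475 = 0.525
(b ≡ (¬(b ⇒ (¬b ⇒ ¬0)) ⇒ ¬(c ≡ ¬b))) ≡ c = 1 − |0.525 − 0.708| = 1 − 0.183 = 0.817

0.817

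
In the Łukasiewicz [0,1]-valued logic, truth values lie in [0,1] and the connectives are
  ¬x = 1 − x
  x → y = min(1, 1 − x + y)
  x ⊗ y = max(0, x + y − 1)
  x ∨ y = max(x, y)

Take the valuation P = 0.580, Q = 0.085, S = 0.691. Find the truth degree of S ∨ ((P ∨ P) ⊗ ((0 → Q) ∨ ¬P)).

P ∨ P = max(0.580, 0.580) = 0.580
0 → Q = min(1, 1 − 0.000 + 0.085) = min(1, 1.085) = 1.000
¬P = 1 − 0.580 = 0.420
(0 → Q) ∨ ¬P = max(1.000, 0.420) = 1.000
(P ∨ P) ⊗ ((0 → Q) ∨ ¬P) = max(0, 0.580 + 1.000 − 1) = max(0, 0.580) = 0.580
S ∨ ((P ∨ P) ⊗ ((0 → Q) ∨ ¬P)) = max(0.691, 0.580) = 0.691

0.691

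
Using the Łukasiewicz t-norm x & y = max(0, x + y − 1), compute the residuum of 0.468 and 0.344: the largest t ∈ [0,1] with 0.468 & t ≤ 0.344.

0.876

The residuum of the Łukasiewicz t-norm gives the supremum: min(1, 1 − 0.468 + 0.344).
1 − 0.468 + 0.344 = 0.876, so t = min(1, 0.876) = 0.876.
Check: 0.468 & 0.876 = max(0, 0.344) = 0.344 ≤ 0.344.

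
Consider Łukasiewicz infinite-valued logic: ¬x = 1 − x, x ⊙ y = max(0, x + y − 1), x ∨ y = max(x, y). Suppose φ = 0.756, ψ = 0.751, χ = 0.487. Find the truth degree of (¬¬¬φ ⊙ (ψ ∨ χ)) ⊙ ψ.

¬φ = 1 − 0.756 = 0.244
¬¬φ = 1 − 0.244 = 0.756
¬¬¬φ = 1 − 0.756 = 0.244
ψ ∨ χ = max(0.751, 0.487) = 0.751
¬¬¬φ ⊙ (ψ ∨ χ) = max(0, 0.244 + 0.751 − 1) = max(0, -0.005) = 0.000
(¬¬¬φ ⊙ (ψ ∨ χ)) ⊙ ψ = max(0, 0.000 + 0.751 − 1) = max(0, -0.249) = 0.000

0.000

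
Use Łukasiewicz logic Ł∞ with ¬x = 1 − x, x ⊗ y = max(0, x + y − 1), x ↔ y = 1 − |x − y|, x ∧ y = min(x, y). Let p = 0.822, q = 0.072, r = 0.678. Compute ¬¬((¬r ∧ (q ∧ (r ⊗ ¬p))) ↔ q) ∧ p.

¬r = 1 − 0.678 = 0.322
¬p = 1 − 0.822 = 0.178
r ⊗ ¬p = max(0, 0.678 + 0.178 − 1) = max(0, -0.144) = 0.000
q ∧ (r ⊗ ¬p) = min(0.072, 0.000) = 0.000
¬r ∧ (q ∧ (r ⊗ ¬p)) = min(0.322, 0.000) = 0.000
(¬r ∧ (q ∧ (r ⊗ ¬p))) ↔ q = 1 − |0.000 − 0.072| = 1 − 0.072 = 0.928
¬((¬r ∧ (q ∧ (r ⊗ ¬p))) ↔ q) = 1 − 0.928 = 0.072
¬¬((¬r ∧ (q ∧ (r ⊗ ¬p))) ↔ q) = 1 − 0.072 = 0.928
¬¬((¬r ∧ (q ∧ (r ⊗ ¬p))) ↔ q) ∧ p = min(0.928, 0.822) = 0.822

0.822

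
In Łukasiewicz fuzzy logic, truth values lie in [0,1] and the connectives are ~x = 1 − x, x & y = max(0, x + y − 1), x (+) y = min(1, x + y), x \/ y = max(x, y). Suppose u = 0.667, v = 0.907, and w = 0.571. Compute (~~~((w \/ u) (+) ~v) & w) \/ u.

w \/ u = max(0.571, 0.667) = 0.667
~v = 1 − 0.907 = 0.093
(w \/ u) (+) ~v = min(1, 0.667 + 0.093) = min(1, 0.760) = 0.760
~((w \/ u) (+) ~v) = 1 − 0.760 = 0.240
~~((w \/ u) (+) ~v) = 1 − 0.240 = 0.760
~~~((w \/ u) (+) ~v) = 1 − 0.760 = 0.240
~~~((w \/ u) (+) ~v) & w = max(0, 0.240 + 0.571 − 1) = max(0, -0.189) = 0.000
(~~~((w \/ u) (+) ~v) & w) \/ u = max(0.000, 0.667) = 0.667

0.667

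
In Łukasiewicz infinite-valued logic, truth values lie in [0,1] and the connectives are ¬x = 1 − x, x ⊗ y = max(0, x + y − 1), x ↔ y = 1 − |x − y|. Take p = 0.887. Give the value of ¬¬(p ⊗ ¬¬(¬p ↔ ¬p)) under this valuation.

0.887

¬p = 1 − 0.887 = 0.113
¬p ↔ ¬p = 1 − |0.113 − 0.113| = 1 − 0.000 = 1.000
¬(¬p ↔ ¬p) = 1 − 1.000 = 0.000
¬¬(¬p ↔ ¬p) = 1 − 0.000 = 1.000
p ⊗ ¬¬(¬p ↔ ¬p) = max(0, 0.887 + 1.000 − 1) = max(0, 0.887) = 0.887
¬(p ⊗ ¬¬(¬p ↔ ¬p)) = 1 − 0.887 = 0.113
¬¬(p ⊗ ¬¬(¬p ↔ ¬p)) = 1 − 0.113 = 0.887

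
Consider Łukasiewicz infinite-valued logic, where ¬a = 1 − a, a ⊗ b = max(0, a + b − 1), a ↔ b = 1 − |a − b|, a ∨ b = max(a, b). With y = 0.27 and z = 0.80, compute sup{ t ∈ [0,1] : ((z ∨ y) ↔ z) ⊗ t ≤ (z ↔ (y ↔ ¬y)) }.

0.74

z ∨ y = max(0.80, 0.27) = 0.80
(z ∨ y) ↔ z = 1 − |0.80 − 0.80| = 1 − 0.00 = 1.00
So the left factor is (z ∨ y) ↔ z = 1.00.
¬y = 1 − 0.27 = 0.73
y ↔ ¬y = 1 − |0.27 − 0.73| = 1 − 0.46 = 0.54
z ↔ (y ↔ ¬y) = 1 − |0.80 − 0.54| = 1 − 0.26 = 0.74
So the right-hand bound is z ↔ (y ↔ ¬y) = 0.74.
The residuum of the Łukasiewicz t-norm gives the supremum: min(1, 1 − 1.00 + 0.74).
1 − 1.00 + 0.74 = 0.74, so t = min(1, 0.74) = 0.74.
Check: 1.00 ⊗ 0.74 = max(0, 0.74) = 0.74 ≤ 0.74.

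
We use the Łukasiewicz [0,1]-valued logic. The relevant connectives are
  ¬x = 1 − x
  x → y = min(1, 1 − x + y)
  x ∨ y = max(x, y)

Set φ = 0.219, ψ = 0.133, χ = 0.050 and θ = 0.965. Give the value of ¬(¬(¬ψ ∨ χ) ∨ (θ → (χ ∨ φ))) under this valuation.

¬ψ = 1 − 0.133 = 0.867
¬ψ ∨ χ = max(0.867, 0.050) = 0.867
¬(¬ψ ∨ χ) = 1 − 0.867 = 0.133
χ ∨ φ = max(0.050, 0.219) = 0.219
θ → (χ ∨ φ) = min(1, 1 − 0.965 + 0.219) = min(1, 0.254) = 0.254
¬(¬ψ ∨ χ) ∨ (θ → (χ ∨ φ)) = max(0.133, 0.254) = 0.254
¬(¬(¬ψ ∨ χ) ∨ (θ → (χ ∨ φ))) = 1 − 0.254 = 0.746

0.746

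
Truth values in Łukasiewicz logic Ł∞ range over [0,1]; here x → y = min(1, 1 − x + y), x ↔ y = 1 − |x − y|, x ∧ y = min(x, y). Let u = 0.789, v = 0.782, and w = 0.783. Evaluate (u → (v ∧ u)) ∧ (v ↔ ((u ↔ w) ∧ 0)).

v ∧ u = min(0.782, 0.789) = 0.782
u → (v ∧ u) = min(1, 1 − 0.789 + 0.782) = min(1, 0.993) = 0.993
u ↔ w = 1 − |0.789 − 0.783| = 1 − 0.006 = 0.994
(u ↔ w) ∧ 0 = min(0.994, 0.000) = 0.000
v ↔ ((u ↔ w) ∧ 0) = 1 − |0.782 − 0.000| = 1 − 0.782 = 0.218
(u → (v ∧ u)) ∧ (v ↔ ((u ↔ w) ∧ 0)) = min(0.993, 0.218) = 0.218

0.218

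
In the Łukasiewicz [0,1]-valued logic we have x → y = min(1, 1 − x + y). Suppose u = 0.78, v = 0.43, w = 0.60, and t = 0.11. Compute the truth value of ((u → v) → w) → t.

u → v = min(1, 1 − 0.78 + 0.43) = min(1, 0.65) = 0.65
(u → v) → w = min(1, 1 − 0.65 + 0.60) = min(1, 0.95) = 0.95
((u → v) → w) → t = min(1, 1 − 0.95 + 0.11) = min(1, 0.16) = 0.16

0.16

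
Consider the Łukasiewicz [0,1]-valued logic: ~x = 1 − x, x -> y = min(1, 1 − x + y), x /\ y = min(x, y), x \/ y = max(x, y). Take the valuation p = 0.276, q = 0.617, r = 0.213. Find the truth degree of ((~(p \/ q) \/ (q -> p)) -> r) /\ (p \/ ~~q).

0.554

p \/ q = max(0.276, 0.617) = 0.617
~(p \/ q) = 1 − 0.617 = 0.383
q -> p = min(1, 1 − 0.617 + 0.276) = min(1, 0.659) = 0.659
~(p \/ q) \/ (q -> p) = max(0.383, 0.659) = 0.659
(~(p \/ q) \/ (q -> p)) -> r = min(1, 1 − 0.659 + 0.213) = min(1, 0.554) = 0.554
~q = 1 − 0.617 = 0.383
~~q = 1 − 0.383 = 0.617
p \/ ~~q = max(0.276, 0.617) = 0.617
((~(p \/ q) \/ (q -> p)) -> r) /\ (p \/ ~~q) = min(0.554, 0.617) = 0.554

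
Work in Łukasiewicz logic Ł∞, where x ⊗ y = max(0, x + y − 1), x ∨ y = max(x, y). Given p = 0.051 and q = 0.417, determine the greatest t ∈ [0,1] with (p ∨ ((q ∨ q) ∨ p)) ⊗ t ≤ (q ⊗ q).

q ∨ q = max(0.417, 0.417) = 0.417
(q ∨ q) ∨ p = max(0.417, 0.051) = 0.417
p ∨ ((q ∨ q) ∨ p) = max(0.051, 0.417) = 0.417
So the left factor is p ∨ ((q ∨ q) ∨ p) = 0.417.
q ⊗ q = max(0, 0.417 + 0.417 − 1) = max(0, -0.166) = 0.000
So the right-hand bound is q ⊗ q = 0.000.
The residuum of the Łukasiewicz t-norm gives the supremum: min(1, 1 − 0.417 + 0.000).
1 − 0.417 + 0.000 = 0.583, so t = min(1, 0.583) = 0.583.
Check: 0.417 ⊗ 0.583 = max(0, 0.000) = 0.000 ≤ 0.000.

0.583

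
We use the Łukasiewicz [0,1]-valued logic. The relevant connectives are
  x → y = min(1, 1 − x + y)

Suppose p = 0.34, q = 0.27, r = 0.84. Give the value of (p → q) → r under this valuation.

p → q = min(1, 1 − 0.34 + 0.27) = min(1, 0.93) = 0.93
(p → q) → r = min(1, 1 − 0.93 + 0.84) = min(1, 0.91) = 0.91

0.91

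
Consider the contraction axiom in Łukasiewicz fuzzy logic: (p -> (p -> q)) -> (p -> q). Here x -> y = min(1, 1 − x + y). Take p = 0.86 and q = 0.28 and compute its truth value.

p -> q = min(1, 1 − 0.86 + 0.28) = min(1, 0.42) = 0.42
p -> (p -> q) = min(1, 1 − 0.86 + 0.42) = min(1, 0.56) = 0.56
(p -> (p -> q)) -> (p -> q) = min(1, 1 − 0.56 + 0.42) = min(1, 0.86) = 0.86
(The value 0.86 < 1 shows this instance is not satisfied; fails in Ł∞ (the t-norm is not idempotent).)

0.86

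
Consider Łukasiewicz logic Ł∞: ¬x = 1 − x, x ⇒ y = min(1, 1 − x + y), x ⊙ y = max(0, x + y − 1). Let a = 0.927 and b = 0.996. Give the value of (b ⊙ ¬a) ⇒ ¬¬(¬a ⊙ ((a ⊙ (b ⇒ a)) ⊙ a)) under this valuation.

0.931

¬a = 1 − 0.927 = 0.073
b ⊙ ¬a = max(0, 0.996 + 0.073 − 1) = max(0, 0.069) = 0.069
b ⇒ a = min(1, 1 − 0.996 + 0.927) = min(1, 0.931) = 0.931
a ⊙ (b ⇒ a) = max(0, 0.927 + 0.931 − 1) = max(0, 0.858) = 0.858
(a ⊙ (b ⇒ a)) ⊙ a = max(0, 0.858 + 0.927 − 1) = max(0, 0.785) = 0.785
¬a ⊙ ((a ⊙ (b ⇒ a)) ⊙ a) = max(0, 0.073 + 0.785 − 1) = max(0, -0.142) = 0.000
¬(¬a ⊙ ((a ⊙ (b ⇒ a)) ⊙ a)) = 1 − 0.000 = 1.000
¬¬(¬a ⊙ ((a ⊙ (b ⇒ a)) ⊙ a)) = 1 − 1.000 = 0.000
(b ⊙ ¬a) ⇒ ¬¬(¬a ⊙ ((a ⊙ (b ⇒ a)) ⊙ a)) = min(1, 1 − 0.069 + 0.000) = min(1, 0.931) = 0.931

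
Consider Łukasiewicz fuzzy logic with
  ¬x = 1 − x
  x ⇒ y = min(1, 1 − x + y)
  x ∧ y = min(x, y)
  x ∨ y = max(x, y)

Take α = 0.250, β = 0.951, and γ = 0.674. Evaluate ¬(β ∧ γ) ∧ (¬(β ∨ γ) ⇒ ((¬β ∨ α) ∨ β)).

β ∧ γ = min(0.951, 0.674) = 0.674
¬(β ∧ γ) = 1 − 0.674 = 0.326
β ∨ γ = max(0.951, 0.674) = 0.951
¬(β ∨ γ) = 1 − 0.951 = 0.049
¬β = 1 − 0.951 = 0.049
¬β ∨ α = max(0.049, 0.250) = 0.250
(¬β ∨ α) ∨ β = max(0.250, 0.951) = 0.951
¬(β ∨ γ) ⇒ ((¬β ∨ α) ∨ β) = min(1, 1 − 0.049 + 0.951) = min(1, 1.902) = 1.000
¬(β ∧ γ) ∧ (¬(β ∨ γ) ⇒ ((¬β ∨ α) ∨ β)) = min(0.326, 1.000) = 0.326

0.326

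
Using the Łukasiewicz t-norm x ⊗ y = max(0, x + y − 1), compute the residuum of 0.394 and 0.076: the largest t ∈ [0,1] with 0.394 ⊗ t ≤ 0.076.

0.682

The residuum of the Łukasiewicz t-norm gives the supremum: min(1, 1 − 0.394 + 0.076).
1 − 0.394 + 0.076 = 0.682, so t = min(1, 0.682) = 0.682.
Check: 0.394 ⊗ 0.682 = max(0, 0.076) = 0.076 ≤ 0.076.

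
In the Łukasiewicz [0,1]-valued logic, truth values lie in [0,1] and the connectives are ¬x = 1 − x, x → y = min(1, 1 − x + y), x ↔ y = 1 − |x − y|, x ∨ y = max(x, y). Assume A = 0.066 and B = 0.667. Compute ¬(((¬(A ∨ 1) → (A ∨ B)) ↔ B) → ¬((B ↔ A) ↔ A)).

A ∨ 1 = max(0.066, 1.000) = 1.000
¬(A ∨ 1) = 1 − 1.000 = 0.000
A ∨ B = max(0.066, 0.667) = 0.667
¬(A ∨ 1) → (A ∨ B) = min(1, 1 − 0.000 + 0.667) = min(1, 1.667) = 1.000
(¬(A ∨ 1) → (A ∨ B)) ↔ B = 1 − |1.000 − 0.667| = 1 − 0.333 = 0.667
B ↔ A = 1 − |0.667 − 0.066| = 1 − 0.601 = 0.399
(B ↔ A) ↔ A = 1 − |0.399 − 0.066| = 1 − 0.333 = 0.667
¬((B ↔ A) ↔ A) = 1 − 0.667 = 0.333
((¬(A ∨ 1) → (A ∨ B)) ↔ B) → ¬((B ↔ A) ↔ A) = min(1, 1 − 0.667 + 0.333) = min(1, 0.666) = 0.666
¬(((¬(A ∨ 1) → (A ∨ B)) ↔ B) → ¬((B ↔ A) ↔ A)) = 1 − 0.666 = 0.334

0.334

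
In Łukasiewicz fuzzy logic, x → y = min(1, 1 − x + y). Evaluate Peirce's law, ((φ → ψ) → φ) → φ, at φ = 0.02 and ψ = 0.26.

φ → ψ = min(1, 1 − 0.02 + 0.26) = min(1, 1.24) = 1.00
(φ → ψ) → φ = min(1, 1 − 1.00 + 0.02) = min(1, 0.02) = 0.02
((φ → ψ) → φ) → φ = min(1, 1 − 0.02 + 0.02) = min(1, 1.00) = 1.00

1.00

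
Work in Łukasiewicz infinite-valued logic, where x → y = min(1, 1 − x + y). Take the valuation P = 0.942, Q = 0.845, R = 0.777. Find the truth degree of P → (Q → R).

0.990

Q → R = min(1, 1 − 0.845 + 0.777) = min(1, 0.932) = 0.932
P → (Q → R) = min(1, 1 − 0.942 + 0.932) = min(1, 0.990) = 0.990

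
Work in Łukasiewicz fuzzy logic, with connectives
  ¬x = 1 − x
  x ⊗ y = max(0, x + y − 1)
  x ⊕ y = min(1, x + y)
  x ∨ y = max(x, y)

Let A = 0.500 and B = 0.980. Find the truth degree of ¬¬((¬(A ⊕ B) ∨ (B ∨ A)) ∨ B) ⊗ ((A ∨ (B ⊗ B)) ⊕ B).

0.980

A ⊕ B = min(1, 0.500 + 0.980) = min(1, 1.480) = 1.000
¬(A ⊕ B) = 1 − 1.000 = 0.000
B ∨ A = max(0.980, 0.500) = 0.980
¬(A ⊕ B) ∨ (B ∨ A) = max(0.000, 0.980) = 0.980
(¬(A ⊕ B) ∨ (B ∨ A)) ∨ B = max(0.980, 0.980) = 0.980
¬((¬(A ⊕ B) ∨ (B ∨ A)) ∨ B) = 1 − 0.980 = 0.020
¬¬((¬(A ⊕ B) ∨ (B ∨ A)) ∨ B) = 1 − 0.020 = 0.980
B ⊗ B = max(0, 0.980 + 0.980 − 1) = max(0, 0.960) = 0.960
A ∨ (B ⊗ B) = max(0.500, 0.960) = 0.960
(A ∨ (B ⊗ B)) ⊕ B = min(1, 0.960 + 0.980) = min(1, 1.940) = 1.000
¬¬((¬(A ⊕ B) ∨ (B ∨ A)) ∨ B) ⊗ ((A ∨ (B ⊗ B)) ⊕ B) = max(0, 0.980 + 1.000 − 1) = max(0, 0.980) = 0.980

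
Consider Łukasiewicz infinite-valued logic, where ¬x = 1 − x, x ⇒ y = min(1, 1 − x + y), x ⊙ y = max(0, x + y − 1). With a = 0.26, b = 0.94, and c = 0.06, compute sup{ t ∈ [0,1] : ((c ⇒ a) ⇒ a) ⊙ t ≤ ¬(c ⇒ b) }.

0.74

c ⇒ a = min(1, 1 − 0.06 + 0.26) = min(1, 1.20) = 1.00
(c ⇒ a) ⇒ a = min(1, 1 − 1.00 + 0.26) = min(1, 0.26) = 0.26
So the left factor is (c ⇒ a) ⇒ a = 0.26.
c ⇒ b = min(1, 1 − 0.06 + 0.94) = min(1, 1.88) = 1.00
¬(c ⇒ b) = 1 − 1.00 = 0.00
So the right-hand bound is ¬(c ⇒ b) = 0.00.
The residuum of the Łukasiewicz t-norm gives the supremum: min(1, 1 − 0.26 + 0.00).
1 − 0.26 + 0.00 = 0.74, so t = min(1, 0.74) = 0.74.
Check: 0.26 ⊙ 0.74 = max(0, 0.00) = 0.00 ≤ 0.00.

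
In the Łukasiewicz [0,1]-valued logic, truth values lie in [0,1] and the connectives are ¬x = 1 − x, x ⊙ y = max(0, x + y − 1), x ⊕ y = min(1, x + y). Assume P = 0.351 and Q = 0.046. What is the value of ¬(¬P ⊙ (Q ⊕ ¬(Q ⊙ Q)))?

0.351

¬P = 1 − 0.351 = 0.649
Q ⊙ Q = max(0, 0.046 + 0.046 − 1) = max(0, -0.908) = 0.000
¬(Q ⊙ Q) = 1 − 0.000 = 1.000
Q ⊕ ¬(Q ⊙ Q) = min(1, 0.046 + 1.000) = min(1, 1.046) = 1.000
¬P ⊙ (Q ⊕ ¬(Q ⊙ Q)) = max(0, 0.649 + 1.000 − 1) = max(0, 0.649) = 0.649
¬(¬P ⊙ (Q ⊕ ¬(Q ⊙ Q))) = 1 − 0.649 = 0.351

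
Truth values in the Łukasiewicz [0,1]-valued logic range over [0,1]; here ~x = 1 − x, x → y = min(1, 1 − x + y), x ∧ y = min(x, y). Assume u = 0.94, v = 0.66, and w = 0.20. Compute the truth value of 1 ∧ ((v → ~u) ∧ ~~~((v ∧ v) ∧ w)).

0.40

~u = 1 − 0.94 = 0.06
v → ~u = min(1, 1 − 0.66 + 0.06) = min(1, 0.40) = 0.40
v ∧ v = min(0.66, 0.66) = 0.66
(v ∧ v) ∧ w = min(0.66, 0.20) = 0.20
~((v ∧ v) ∧ w) = 1 − 0.20 = 0.80
~~((v ∧ v) ∧ w) = 1 − 0.80 = 0.20
~~~((v ∧ v) ∧ w) = 1 − 0.20 = 0.80
(v → ~u) ∧ ~~~((v ∧ v) ∧ w) = min(0.40, 0.80) = 0.40
1 ∧ ((v → ~u) ∧ ~~~((v ∧ v) ∧ w)) = min(1.00, 0.40) = 0.40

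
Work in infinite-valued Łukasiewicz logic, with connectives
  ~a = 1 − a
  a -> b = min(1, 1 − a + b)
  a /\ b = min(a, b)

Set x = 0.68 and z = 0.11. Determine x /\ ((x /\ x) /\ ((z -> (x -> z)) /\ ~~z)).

x /\ x = min(0.68, 0.68) = 0.68
x -> z = min(1, 1 − 0.68 + 0.11) = min(1, 0.43) = 0.43
z -> (x -> z) = min(1, 1 − 0.11 + 0.43) = min(1, 1.32) = 1.00
~z = 1 − 0.11 = 0.89
~~z = 1 − 0.89 = 0.11
(z -> (x -> z)) /\ ~~z = min(1.00, 0.11) = 0.11
(x /\ x) /\ ((z -> (x -> z)) /\ ~~z) = min(0.68, 0.11) = 0.11
x /\ ((x /\ x) /\ ((z -> (x -> z)) /\ ~~z)) = min(0.68, 0.11) = 0.11

0.11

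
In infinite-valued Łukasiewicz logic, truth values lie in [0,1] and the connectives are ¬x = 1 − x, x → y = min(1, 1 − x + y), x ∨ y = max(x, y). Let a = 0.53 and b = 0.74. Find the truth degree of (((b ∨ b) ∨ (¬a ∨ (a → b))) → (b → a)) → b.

b ∨ b = max(0.74, 0.74) = 0.74
¬a = 1 − 0.53 = 0.47
a → b = min(1, 1 − 0.53 + 0.74) = min(1, 1.21) = 1.00
¬a ∨ (a → b) = max(0.47, 1.00) = 1.00
(b ∨ b) ∨ (¬a ∨ (a → b)) = max(0.74, 1.00) = 1.00
b → a = min(1, 1 − 0.74 + 0.53) = min(1, 0.79) = 0.79
((b ∨ b) ∨ (¬a ∨ (a → b))) → (b → a) = min(1, 1 − 1.00 + 0.79) = min(1, 0.79) = 0.79
(((b ∨ b) ∨ (¬a ∨ (a → b))) → (b → a)) → b = min(1, 1 − 0.79 + 0.74) = min(1, 0.95) = 0.95

0.95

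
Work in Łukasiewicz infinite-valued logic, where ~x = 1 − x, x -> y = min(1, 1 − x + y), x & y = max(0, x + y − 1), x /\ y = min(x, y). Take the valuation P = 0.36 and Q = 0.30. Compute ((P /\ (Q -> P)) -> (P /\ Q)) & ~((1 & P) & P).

0.94

Q -> P = min(1, 1 − 0.30 + 0.36) = min(1, 1.06) = 1.00
P /\ (Q -> P) = min(0.36, 1.00) = 0.36
P /\ Q = min(0.36, 0.30) = 0.30
(P /\ (Q -> P)) -> (P /\ Q) = min(1, 1 − 0.36 + 0.30) = min(1, 0.94) = 0.94
1 & P = max(0, 1.00 + 0.36 − 1) = max(0, 0.36) = 0.36
(1 & P) & P = max(0, 0.36 + 0.36 − 1) = max(0, -0.28) = 0.00
~((1 & P) & P) = 1 − 0.00 = 1.00
((P /\ (Q -> P)) -> (P /\ Q)) & ~((1 & P) & P) = max(0, 0.94 + 1.00 − 1) = max(0, 0.94) = 0.94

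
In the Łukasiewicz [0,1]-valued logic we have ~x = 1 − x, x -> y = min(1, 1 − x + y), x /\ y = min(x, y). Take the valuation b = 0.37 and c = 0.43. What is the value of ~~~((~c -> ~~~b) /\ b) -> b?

0.74

~c = 1 − 0.43 = 0.57
~b = 1 − 0.37 = 0.63
~~b = 1 − 0.63 = 0.37
~~~b = 1 − 0.37 = 0.63
~c -> ~~~b = min(1, 1 − 0.57 + 0.63) = min(1, 1.06) = 1.00
(~c -> ~~~b) /\ b = min(1.00, 0.37) = 0.37
~((~c -> ~~~b) /\ b) = 1 − 0.37 = 0.63
~~((~c -> ~~~b) /\ b) = 1 − 0.63 = 0.37
~~~((~c -> ~~~b) /\ b) = 1 − 0.37 = 0.63
~~~((~c -> ~~~b) /\ b) -> b = min(1, 1 − 0.63 + 0.37) = min(1, 0.74) = 0.74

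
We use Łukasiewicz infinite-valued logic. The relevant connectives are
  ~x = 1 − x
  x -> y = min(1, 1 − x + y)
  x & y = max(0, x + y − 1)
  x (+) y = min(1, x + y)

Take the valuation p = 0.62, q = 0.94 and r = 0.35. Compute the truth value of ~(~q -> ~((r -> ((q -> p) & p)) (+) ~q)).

~q = 1 − 0.94 = 0.06
q -> p = min(1, 1 − 0.94 + 0.62) = min(1, 0.68) = 0.68
(q -> p) & p = max(0, 0.68 + 0.62 − 1) = max(0, 0.30) = 0.30
r -> ((q -> p) & p) = min(1, 1 − 0.35 + 0.30) = min(1, 0.95) = 0.95
(r -> ((q -> p) & p)) (+) ~q = min(1, 0.95 + 0.06) = min(1, 1.01) = 1.00
~((r -> ((q -> p) & p)) (+) ~q) = 1 − 1.00 = 0.00
~q -> ~((r -> ((q -> p) & p)) (+) ~q) = min(1, 1 − 0.06 + 0.00) = min(1, 0.94) = 0.94
~(~q -> ~((r -> ((q -> p) & p)) (+) ~q)) = 1 − 0.94 = 0.06

0.06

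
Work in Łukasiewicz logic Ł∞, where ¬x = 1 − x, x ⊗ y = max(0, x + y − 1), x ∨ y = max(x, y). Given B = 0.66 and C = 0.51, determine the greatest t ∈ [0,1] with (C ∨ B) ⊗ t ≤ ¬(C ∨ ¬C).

0.83

C ∨ B = max(0.51, 0.66) = 0.66
So the left factor is C ∨ B = 0.66.
¬C = 1 − 0.51 = 0.49
C ∨ ¬C = max(0.51, 0.49) = 0.51
¬(C ∨ ¬C) = 1 − 0.51 = 0.49
So the right-hand bound is ¬(C ∨ ¬C) = 0.49.
The residuum of the Łukasiewicz t-norm gives the supremum: min(1, 1 − 0.66 + 0.49).
1 − 0.66 + 0.49 = 0.83, so t = min(1, 0.83) = 0.83.
Check: 0.66 ⊗ 0.83 = max(0, 0.49) = 0.49 ≤ 0.49.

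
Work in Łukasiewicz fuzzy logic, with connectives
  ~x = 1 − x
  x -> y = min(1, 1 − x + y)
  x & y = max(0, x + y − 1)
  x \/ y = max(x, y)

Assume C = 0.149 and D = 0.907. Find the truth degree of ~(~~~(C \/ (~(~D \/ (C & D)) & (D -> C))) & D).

0.242

~D = 1 − 0.907 = 0.093
C & D = max(0, 0.149 + 0.907 − 1) = max(0, 0.056) = 0.056
~D \/ (C & D) = max(0.093, 0.056) = 0.093
~(~D \/ (C & D)) = 1 − 0.093 = 0.907
D -> C = min(1, 1 − 0.907 + 0.149) = min(1, 0.242) = 0.242
~(~D \/ (C & D)) & (D -> C) = max(0, 0.907 + 0.242 − 1) = max(0, 0.149) = 0.149
C \/ (~(~D \/ (C & D)) & (D -> C)) = max(0.149, 0.149) = 0.149
~(C \/ (~(~D \/ (C & D)) & (D -> C))) = 1 − 0.149 = 0.851
~~(C \/ (~(~D \/ (C & D)) & (D -> C))) = 1 − 0.851 = 0.149
~~~(C \/ (~(~D \/ (C & D)) & (D -> C))) = 1 − 0.149 = 0.851
~~~(C \/ (~(~D \/ (C & D)) & (D -> C))) & D = max(0, 0.851 + 0.907 − 1) = max(0, 0.758) = 0.758
~(~~~(C \/ (~(~D \/ (C & D)) & (D -> C))) & D) = 1 − 0.758 = 0.242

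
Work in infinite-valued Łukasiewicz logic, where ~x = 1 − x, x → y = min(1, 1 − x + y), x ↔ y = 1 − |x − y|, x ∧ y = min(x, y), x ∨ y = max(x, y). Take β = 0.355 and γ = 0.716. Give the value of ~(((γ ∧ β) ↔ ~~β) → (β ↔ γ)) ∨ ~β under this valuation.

γ ∧ β = min(0.716, 0.355) = 0.355
~β = 1 − 0.355 = 0.645
~~β = 1 − 0.645 = 0.355
(γ ∧ β) ↔ ~~β = 1 − |0.355 − 0.355| = 1 − 0.000 = 1.000
β ↔ γ = 1 − |0.355 − 0.716| = 1 − 0.361 = 0.639
((γ ∧ β) ↔ ~~β) → (β ↔ γ) = min(1, 1 − 1.000 + 0.639) = min(1, 0.639) = 0.639
~(((γ ∧ β) ↔ ~~β) → (β ↔ γ)) = 1 − 0.639 = 0.361
~(((γ ∧ β) ↔ ~~β) → (β ↔ γ)) ∨ ~β = max(0.361, 0.645) = 0.645

0.645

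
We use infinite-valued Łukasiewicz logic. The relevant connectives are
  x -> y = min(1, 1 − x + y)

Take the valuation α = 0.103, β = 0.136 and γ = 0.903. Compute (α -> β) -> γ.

α -> β = min(1, 1 − 0.103 + 0.136) = min(1, 1.033) = 1.000
(α -> β) -> γ = min(1, 1 − 1.000 + 0.903) = min(1, 0.903) = 0.903

0.903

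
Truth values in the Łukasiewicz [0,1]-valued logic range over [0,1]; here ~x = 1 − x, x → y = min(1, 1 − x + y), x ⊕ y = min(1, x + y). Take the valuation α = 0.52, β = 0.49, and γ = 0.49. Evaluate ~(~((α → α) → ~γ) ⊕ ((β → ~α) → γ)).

α → α = min(1, 1 − 0.52 + 0.52) = min(1, 1.00) = 1.00
~γ = 1 − 0.49 = 0.51
(α → α) → ~γ = min(1, 1 − 1.00 + 0.51) = min(1, 0.51) = 0.51
~((α → α) → ~γ) = 1 − 0.51 = 0.49
~α = 1 − 0.52 = 0.48
β → ~α = min(1, 1 − 0.49 + 0.48) = min(1, 0.99) = 0.99
(β → ~α) → γ = min(1, 1 − 0.99 + 0.49) = min(1, 0.50) = 0.50
~((α → α) → ~γ) ⊕ ((β → ~α) → γ) = min(1, 0.49 + 0.50) = min(1, 0.99) = 0.99
~(~((α → α) → ~γ) ⊕ ((β → ~α) → γ)) = 1 − 0.99 = 0.01

0.01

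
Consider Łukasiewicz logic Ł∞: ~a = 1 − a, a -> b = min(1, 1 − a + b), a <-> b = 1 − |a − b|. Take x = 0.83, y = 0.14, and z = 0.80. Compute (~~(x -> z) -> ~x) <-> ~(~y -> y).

x -> z = min(1, 1 − 0.83 + 0.80) = min(1, 0.97) = 0.97
~(x -> z) = 1 − 0.97 = 0.03
~~(x -> z) = 1 − 0.03 = 0.97
~x = 1 − 0.83 = 0.17
~~(x -> z) -> ~x = min(1, 1 − 0.97 + 0.17) = min(1, 0.20) = 0.20
~y = 1 − 0.14 = 0.86
~y -> y = min(1, 1 − 0.86 + 0.14) = min(1, 0.28) = 0.28
~(~y -> y) = 1 − 0.28 = 0.72
(~~(x -> z) -> ~x) <-> ~(~y -> y) = 1 − |0.20 − 0.72| = 1 − 0.52 = 0.48

0.48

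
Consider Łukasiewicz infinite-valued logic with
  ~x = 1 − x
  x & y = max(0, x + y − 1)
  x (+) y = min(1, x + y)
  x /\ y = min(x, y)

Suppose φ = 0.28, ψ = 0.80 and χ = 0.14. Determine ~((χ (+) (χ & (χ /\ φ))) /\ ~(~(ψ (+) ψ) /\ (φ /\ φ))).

χ /\ φ = min(0.14, 0.28) = 0.14
χ & (χ /\ φ) = max(0, 0.14 + 0.14 − 1) = max(0, -0.72) = 0.00
χ (+) (χ & (χ /\ φ)) = min(1, 0.14 + 0.00) = min(1, 0.14) = 0.14
ψ (+) ψ = min(1, 0.80 + 0.80) = min(1, 1.60) = 1.00
~(ψ (+) ψ) = 1 − 1.00 = 0.00
φ /\ φ = min(0.28, 0.28) = 0.28
~(ψ (+) ψ) /\ (φ /\ φ) = min(0.00, 0.28) = 0.00
~(~(ψ (+) ψ) /\ (φ /\ φ)) = 1 − 0.00 = 1.00
(χ (+) (χ & (χ /\ φ))) /\ ~(~(ψ (+) ψ) /\ (φ /\ φ)) = min(0.14, 1.00) = 0.14
~((χ (+) (χ & (χ /\ φ))) /\ ~(~(ψ (+) ψ) /\ (φ /\ φ))) = 1 − 0.14 = 0.86

0.86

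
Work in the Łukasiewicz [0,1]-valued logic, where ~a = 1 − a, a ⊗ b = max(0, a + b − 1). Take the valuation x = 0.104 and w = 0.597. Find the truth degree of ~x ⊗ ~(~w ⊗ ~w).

0.896

~x = 1 − 0.104 = 0.896
~w = 1 − 0.597 = 0.403
~w ⊗ ~w = max(0, 0.403 + 0.403 − 1) = max(0, -0.194) = 0.000
~(~w ⊗ ~w) = 1 − 0.000 = 1.000
~x ⊗ ~(~w ⊗ ~w) = max(0, 0.896 + 1.000 − 1) = max(0, 0.896) = 0.896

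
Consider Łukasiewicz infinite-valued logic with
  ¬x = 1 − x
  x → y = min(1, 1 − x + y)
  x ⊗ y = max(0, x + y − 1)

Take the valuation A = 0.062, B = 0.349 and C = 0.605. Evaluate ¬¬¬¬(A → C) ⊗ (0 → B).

1.000

A → C = min(1, 1 − 0.062 + 0.605) = min(1, 1.543) = 1.000
¬(A → C) = 1 − 1.000 = 0.000
¬¬(A → C) = 1 − 0.000 = 1.000
¬¬¬(A → C) = 1 − 1.000 = 0.000
¬¬¬¬(A → C) = 1 − 0.000 = 1.000
0 → B = min(1, 1 − 0.000 + 0.349) = min(1, 1.349) = 1.000
¬¬¬¬(A → C) ⊗ (0 → B) = max(0, 1.000 + 1.000 − 1) = max(0, 1.000) = 1.000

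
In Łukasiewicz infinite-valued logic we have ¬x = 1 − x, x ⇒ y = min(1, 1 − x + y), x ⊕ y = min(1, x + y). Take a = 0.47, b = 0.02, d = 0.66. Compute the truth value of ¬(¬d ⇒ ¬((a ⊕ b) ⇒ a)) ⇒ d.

1.00

¬d = 1 − 0.66 = 0.34
a ⊕ b = min(1, 0.47 + 0.02) = min(1, 0.49) = 0.49
(a ⊕ b) ⇒ a = min(1, 1 − 0.49 + 0.47) = min(1, 0.98) = 0.98
¬((a ⊕ b) ⇒ a) = 1 − 0.98 = 0.02
¬d ⇒ ¬((a ⊕ b) ⇒ a) = min(1, 1 − 0.34 + 0.02) = min(1, 0.68) = 0.68
¬(¬d ⇒ ¬((a ⊕ b) ⇒ a)) = 1 − 0.68 = 0.32
¬(¬d ⇒ ¬((a ⊕ b) ⇒ a)) ⇒ d = min(1, 1 − 0.32 + 0.66) = min(1, 1.34) = 1.00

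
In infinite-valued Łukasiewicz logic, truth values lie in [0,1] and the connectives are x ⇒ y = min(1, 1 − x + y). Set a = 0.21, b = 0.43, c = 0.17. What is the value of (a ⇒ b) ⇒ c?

a ⇒ b = min(1, 1 − 0.21 + 0.43) = min(1, 1.22) = 1.00
(a ⇒ b) ⇒ c = min(1, 1 − 1.00 + 0.17) = min(1, 0.17) = 0.17

0.17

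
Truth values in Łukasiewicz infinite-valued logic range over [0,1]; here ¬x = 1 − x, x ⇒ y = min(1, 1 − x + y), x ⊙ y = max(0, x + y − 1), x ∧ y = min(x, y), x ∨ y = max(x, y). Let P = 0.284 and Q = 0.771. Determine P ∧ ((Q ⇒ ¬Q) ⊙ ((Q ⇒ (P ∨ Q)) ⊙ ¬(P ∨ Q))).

¬Q = 1 − 0.771 = 0.229
Q ⇒ ¬Q = min(1, 1 − 0.771 + 0.229) = min(1, 0.458) = 0.458
P ∨ Q = max(0.284, 0.771) = 0.771
Q ⇒ (P ∨ Q) = min(1, 1 − 0.771 + 0.771) = min(1, 1.000) = 1.000
¬(P ∨ Q) = 1 − 0.771 = 0.229
(Q ⇒ (P ∨ Q)) ⊙ ¬(P ∨ Q) = max(0, 1.000 + 0.229 − 1) = max(0, 0.229) = 0.229
(Q ⇒ ¬Q) ⊙ ((Q ⇒ (P ∨ Q)) ⊙ ¬(P ∨ Q)) = max(0, 0.458 + 0.229 − 1) = max(0, -0.313) = 0.000
P ∧ ((Q ⇒ ¬Q) ⊙ ((Q ⇒ (P ∨ Q)) ⊙ ¬(P ∨ Q))) = min(0.284, 0.000) = 0.000

0.000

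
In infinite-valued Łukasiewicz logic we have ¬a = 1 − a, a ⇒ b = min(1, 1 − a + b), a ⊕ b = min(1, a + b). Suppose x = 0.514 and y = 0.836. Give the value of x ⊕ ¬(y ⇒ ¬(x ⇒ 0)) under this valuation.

x ⇒ 0 = min(1, 1 − 0.514 + 0.000) = min(1, 0.486) = 0.486
¬(x ⇒ 0) = 1 − 0.486 = 0.514
y ⇒ ¬(x ⇒ 0) = min(1, 1 − 0.836 + 0.514) = min(1, 0.678) = 0.678
¬(y ⇒ ¬(x ⇒ 0)) = 1 − 0.678 = 0.322
x ⊕ ¬(y ⇒ ¬(x ⇒ 0)) = min(1, 0.514 + 0.322) = min(1, 0.836) = 0.836

0.836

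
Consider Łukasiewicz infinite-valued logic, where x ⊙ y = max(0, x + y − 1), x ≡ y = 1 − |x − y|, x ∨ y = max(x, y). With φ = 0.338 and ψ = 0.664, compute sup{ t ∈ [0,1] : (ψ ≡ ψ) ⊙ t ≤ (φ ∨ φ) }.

ψ ≡ ψ = 1 − |0.664 − 0.664| = 1 − 0.000 = 1.000
So the left factor is ψ ≡ ψ = 1.000.
φ ∨ φ = max(0.338, 0.338) = 0.338
So the right-hand bound is φ ∨ φ = 0.338.
The residuum of the Łukasiewicz t-norm gives the supremum: min(1, 1 − 1.000 + 0.338).
1 − 1.000 + 0.338 = 0.338, so t = min(1, 0.338) = 0.338.
Check: 1.000 ⊙ 0.338 = max(0, 0.338) = 0.338 ≤ 0.338.

0.338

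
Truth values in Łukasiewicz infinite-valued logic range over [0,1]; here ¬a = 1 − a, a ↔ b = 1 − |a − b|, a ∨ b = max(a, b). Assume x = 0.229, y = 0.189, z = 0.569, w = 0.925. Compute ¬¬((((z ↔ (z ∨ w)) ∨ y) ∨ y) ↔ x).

z ∨ w = max(0.569, 0.925) = 0.925
z ↔ (z ∨ w) = 1 − |0.569 − 0.925| = 1 − 0.356 = 0.644
(z ↔ (z ∨ w)) ∨ y = max(0.644, 0.189) = 0.644
((z ↔ (z ∨ w)) ∨ y) ∨ y = max(0.644, 0.189) = 0.644
(((z ↔ (z ∨ w)) ∨ y) ∨ y) ↔ x = 1 − |0.644 − 0.229| = 1 − 0.415 = 0.585
¬((((z ↔ (z ∨ w)) ∨ y) ∨ y) ↔ x) = 1 − 0.585 = 0.415
¬¬((((z ↔ (z ∨ w)) ∨ y) ∨ y) ↔ x) = 1 − 0.415 = 0.585

0.585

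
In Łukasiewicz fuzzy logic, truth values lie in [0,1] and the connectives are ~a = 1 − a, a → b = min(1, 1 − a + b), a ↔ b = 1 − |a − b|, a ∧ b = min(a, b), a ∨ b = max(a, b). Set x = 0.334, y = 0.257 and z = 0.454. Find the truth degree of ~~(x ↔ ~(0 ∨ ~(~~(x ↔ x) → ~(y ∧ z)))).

0.591

x ↔ x = 1 − |0.334 − 0.334| = 1 − 0.000 = 1.000
~(x ↔ x) = 1 − 1.000 = 0.000
~~(x ↔ x) = 1 − 0.000 = 1.000
y ∧ z = min(0.257, 0.454) = 0.257
~(y ∧ z) = 1 − 0.257 = 0.743
~~(x ↔ x) → ~(y ∧ z) = min(1, 1 − 1.000 + 0.743) = min(1, 0.743) = 0.743
~(~~(x ↔ x) → ~(y ∧ z)) = 1 − 0.743 = 0.257
0 ∨ ~(~~(x ↔ x) → ~(y ∧ z)) = max(0.000, 0.257) = 0.257
~(0 ∨ ~(~~(x ↔ x) → ~(y ∧ z))) = 1 − 0.257 = 0.743
x ↔ ~(0 ∨ ~(~~(x ↔ x) → ~(y ∧ z))) = 1 − |0.334 − 0.743| = 1 − 0.409 = 0.591
~(x ↔ ~(0 ∨ ~(~~(x ↔ x) → ~(y ∧ z)))) = 1 − 0.591 = 0.409
~~(x ↔ ~(0 ∨ ~(~~(x ↔ x) → ~(y ∧ z)))) = 1 − 0.409 = 0.591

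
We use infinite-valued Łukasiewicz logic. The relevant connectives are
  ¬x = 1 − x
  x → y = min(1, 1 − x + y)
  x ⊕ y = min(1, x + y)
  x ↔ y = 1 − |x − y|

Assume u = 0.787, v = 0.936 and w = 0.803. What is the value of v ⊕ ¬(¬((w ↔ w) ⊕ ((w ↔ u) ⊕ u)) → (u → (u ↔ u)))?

0.936

w ↔ w = 1 − |0.803 − 0.803| = 1 − 0.000 = 1.000
w ↔ u = 1 − |0.803 − 0.787| = 1 − 0.016 = 0.984
(w ↔ u) ⊕ u = min(1, 0.984 + 0.787) = min(1, 1.771) = 1.000
(w ↔ w) ⊕ ((w ↔ u) ⊕ u) = min(1, 1.000 + 1.000) = min(1, 2.000) = 1.000
¬((w ↔ w) ⊕ ((w ↔ u) ⊕ u)) = 1 − 1.000 = 0.000
u ↔ u = 1 − |0.787 − 0.787| = 1 − 0.000 = 1.000
u → (u ↔ u) = min(1, 1 − 0.787 + 1.000) = min(1, 1.213) = 1.000
¬((w ↔ w) ⊕ ((w ↔ u) ⊕ u)) → (u → (u ↔ u)) = min(1, 1 − 0.000 + 1.000) = min(1, 2.000) = 1.000
¬(¬((w ↔ w) ⊕ ((w ↔ u) ⊕ u)) → (u → (u ↔ u))) = 1 − 1.000 = 0.000
v ⊕ ¬(¬((w ↔ w) ⊕ ((w ↔ u) ⊕ u)) → (u → (u ↔ u))) = min(1, 0.936 + 0.000) = min(1, 0.936) = 0.936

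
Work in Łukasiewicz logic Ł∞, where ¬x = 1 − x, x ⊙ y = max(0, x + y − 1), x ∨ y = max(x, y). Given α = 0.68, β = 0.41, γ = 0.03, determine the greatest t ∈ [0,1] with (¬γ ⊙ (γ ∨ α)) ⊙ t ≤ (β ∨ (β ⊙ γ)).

0.76

¬γ = 1 − 0.03 = 0.97
γ ∨ α = max(0.03, 0.68) = 0.68
¬γ ⊙ (γ ∨ α) = max(0, 0.97 + 0.68 − 1) = max(0, 0.65) = 0.65
So the left factor is ¬γ ⊙ (γ ∨ α) = 0.65.
β ⊙ γ = max(0, 0.41 + 0.03 − 1) = max(0, -0.56) = 0.00
β ∨ (β ⊙ γ) = max(0.41, 0.00) = 0.41
So the right-hand bound is β ∨ (β ⊙ γ) = 0.41.
The residuum of the Łukasiewicz t-norm gives the supremum: min(1, 1 − 0.65 + 0.41).
1 − 0.65 + 0.41 = 0.76, so t = min(1, 0.76) = 0.76.
Check: 0.65 ⊙ 0.76 = max(0, 0.41) = 0.41 ≤ 0.41.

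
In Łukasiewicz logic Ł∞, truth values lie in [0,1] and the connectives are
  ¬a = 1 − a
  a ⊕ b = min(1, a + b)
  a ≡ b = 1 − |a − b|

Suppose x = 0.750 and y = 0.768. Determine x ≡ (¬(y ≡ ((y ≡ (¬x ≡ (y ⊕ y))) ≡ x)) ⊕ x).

¬x = 1 − 0.750 = 0.250
y ⊕ y = min(1, 0.768 + 0.768) = min(1, 1.536) = 1.000
¬x ≡ (y ⊕ y) = 1 − |0.250 − 1.000| = 1 − 0.750 = 0.250
y ≡ (¬x ≡ (y ⊕ y)) = 1 − |0.768 − 0.250| = 1 − 0.518 = 0.482
(y ≡ (¬x ≡ (y ⊕ y))) ≡ x = 1 − |0.482 − 0.750| = 1 − 0.268 = 0.732
y ≡ ((y ≡ (¬x ≡ (y ⊕ y))) ≡ x) = 1 − |0.768 − 0.732| = 1 − 0.036 = 0.964
¬(y ≡ ((y ≡ (¬x ≡ (y ⊕ y))) ≡ x)) = 1 − 0.964 = 0.036
¬(y ≡ ((y ≡ (¬x ≡ (y ⊕ y))) ≡ x)) ⊕ x = min(1, 0.036 + 0.750) = min(1, 0.786) = 0.786
x ≡ (¬(y ≡ ((y ≡ (¬x ≡ (y ⊕ y))) ≡ x)) ⊕ x) = 1 − |0.750 − 0.786| = 1 − 0.036 = 0.964

0.964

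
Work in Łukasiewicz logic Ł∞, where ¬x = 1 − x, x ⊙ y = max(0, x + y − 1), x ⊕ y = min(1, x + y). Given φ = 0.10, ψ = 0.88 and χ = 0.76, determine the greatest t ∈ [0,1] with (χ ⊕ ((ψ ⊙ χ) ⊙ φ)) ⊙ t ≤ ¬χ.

0.48

ψ ⊙ χ = max(0, 0.88 + 0.76 − 1) = max(0, 0.64) = 0.64
(ψ ⊙ χ) ⊙ φ = max(0, 0.64 + 0.10 − 1) = max(0, -0.26) = 0.00
χ ⊕ ((ψ ⊙ χ) ⊙ φ) = min(1, 0.76 + 0.00) = min(1, 0.76) = 0.76
So the left factor is χ ⊕ ((ψ ⊙ χ) ⊙ φ) = 0.76.
¬χ = 1 − 0.76 = 0.24
So the right-hand bound is ¬χ = 0.24.
The residuum of the Łukasiewicz t-norm gives the supremum: min(1, 1 − 0.76 + 0.24).
1 − 0.76 + 0.24 = 0.48, so t = min(1, 0.48) = 0.48.
Check: 0.76 ⊙ 0.48 = max(0, 0.24) = 0.24 ≤ 0.24.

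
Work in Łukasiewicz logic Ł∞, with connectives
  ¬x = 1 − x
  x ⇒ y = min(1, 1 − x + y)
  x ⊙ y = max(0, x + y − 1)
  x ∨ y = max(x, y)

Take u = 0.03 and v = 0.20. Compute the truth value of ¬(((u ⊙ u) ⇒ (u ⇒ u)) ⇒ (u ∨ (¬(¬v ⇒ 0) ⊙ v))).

u ⊙ u = max(0, 0.03 + 0.03 − 1) = max(0, -0.94) = 0.00
u ⇒ u = min(1, 1 − 0.03 + 0.03) = min(1, 1.00) = 1.00
(u ⊙ u) ⇒ (u ⇒ u) = min(1, 1 − 0.00 + 1.00) = min(1, 2.00) = 1.00
¬v = 1 − 0.20 = 0.80
¬v ⇒ 0 = min(1, 1 − 0.80 + 0.00) = min(1, 0.20) = 0.20
¬(¬v ⇒ 0) = 1 − 0.20 = 0.80
¬(¬v ⇒ 0) ⊙ v = max(0, 0.80 + 0.20 − 1) = max(0, 0.00) = 0.00
u ∨ (¬(¬v ⇒ 0) ⊙ v) = max(0.03, 0.00) = 0.03
((u ⊙ u) ⇒ (u ⇒ u)) ⇒ (u ∨ (¬(¬v ⇒ 0) ⊙ v)) = min(1, 1 − 1.00 + 0.03) = min(1, 0.03) = 0.03
¬(((u ⊙ u) ⇒ (u ⇒ u)) ⇒ (u ∨ (¬(¬v ⇒ 0) ⊙ v))) = 1 − 0.03 = 0.97

0.97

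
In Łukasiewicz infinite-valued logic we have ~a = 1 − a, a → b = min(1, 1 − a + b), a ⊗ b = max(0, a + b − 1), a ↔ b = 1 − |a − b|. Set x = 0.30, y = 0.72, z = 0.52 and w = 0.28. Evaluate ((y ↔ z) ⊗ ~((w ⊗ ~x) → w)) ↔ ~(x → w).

0.98

y ↔ z = 1 − |0.72 − 0.52| = 1 − 0.20 = 0.80
~x = 1 − 0.30 = 0.70
w ⊗ ~x = max(0, 0.28 + 0.70 − 1) = max(0, -0.02) = 0.00
(w ⊗ ~x) → w = min(1, 1 − 0.00 + 0.28) = min(1, 1.28) = 1.00
~((w ⊗ ~x) → w) = 1 − 1.00 = 0.00
(y ↔ z) ⊗ ~((w ⊗ ~x) → w) = max(0, 0.80 + 0.00 − 1) = max(0, -0.20) = 0.00
x → w = min(1, 1 − 0.30 + 0.28) = min(1, 0.98) = 0.98
~(x → w) = 1 − 0.98 = 0.02
((y ↔ z) ⊗ ~((w ⊗ ~x) → w)) ↔ ~(x → w) = 1 − |0.00 − 0.02| = 1 − 0.02 = 0.98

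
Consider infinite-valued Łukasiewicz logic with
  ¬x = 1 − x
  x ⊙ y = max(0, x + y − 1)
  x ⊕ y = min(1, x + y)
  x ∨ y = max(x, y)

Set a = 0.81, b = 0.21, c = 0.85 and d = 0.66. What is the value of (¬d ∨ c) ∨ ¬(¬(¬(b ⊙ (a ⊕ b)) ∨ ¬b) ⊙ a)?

¬d = 1 − 0.66 = 0.34
¬d ∨ c = max(0.34, 0.85) = 0.85
a ⊕ b = min(1, 0.81 + 0.21) = min(1, 1.02) = 1.00
b ⊙ (a ⊕ b) = max(0, 0.21 + 1.00 − 1) = max(0, 0.21) = 0.21
¬(b ⊙ (a ⊕ b)) = 1 − 0.21 = 0.79
¬b = 1 − 0.21 = 0.79
¬(b ⊙ (a ⊕ b)) ∨ ¬b = max(0.79, 0.79) = 0.79
¬(¬(b ⊙ (a ⊕ b)) ∨ ¬b) = 1 − 0.79 = 0.21
¬(¬(b ⊙ (a ⊕ b)) ∨ ¬b) ⊙ a = max(0, 0.21 + 0.81 − 1) = max(0, 0.02) = 0.02
¬(¬(¬(b ⊙ (a ⊕ b)) ∨ ¬b) ⊙ a) = 1 − 0.02 = 0.98
(¬d ∨ c) ∨ ¬(¬(¬(b ⊙ (a ⊕ b)) ∨ ¬b) ⊙ a) = max(0.85, 0.98) = 0.98

0.98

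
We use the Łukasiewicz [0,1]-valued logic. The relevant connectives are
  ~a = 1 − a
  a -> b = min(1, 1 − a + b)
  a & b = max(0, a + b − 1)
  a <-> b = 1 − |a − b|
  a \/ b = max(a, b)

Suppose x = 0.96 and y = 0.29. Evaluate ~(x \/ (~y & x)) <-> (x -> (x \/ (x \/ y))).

0.04

~y = 1 − 0.29 = 0.71
~y & x = max(0, 0.71 + 0.96 − 1) = max(0, 0.67) = 0.67
x \/ (~y & x) = max(0.96, 0.67) = 0.96
~(x \/ (~y & x)) = 1 − 0.96 = 0.04
x \/ y = max(0.96, 0.29) = 0.96
x \/ (x \/ y) = max(0.96, 0.96) = 0.96
x -> (x \/ (x \/ y)) = min(1, 1 − 0.96 + 0.96) = min(1, 1.00) = 1.00
~(x \/ (~y & x)) <-> (x -> (x \/ (x \/ y))) = 1 − |0.04 − 1.00| = 1 − 0.96 = 0.04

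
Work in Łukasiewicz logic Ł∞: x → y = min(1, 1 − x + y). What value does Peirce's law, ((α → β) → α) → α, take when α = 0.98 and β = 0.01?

0.98

α → β = min(1, 1 − 0.98 + 0.01) = min(1, 0.03) = 0.03
(α → β) → α = min(1, 1 − 0.03 + 0.98) = min(1, 1.95) = 1.00
((α → β) → α) → α = min(1, 1 − 1.00 + 0.98) = min(1, 0.98) = 0.98
(The value 0.98 < 1 shows this instance is not satisfied; not a Ł∞-tautology in general.)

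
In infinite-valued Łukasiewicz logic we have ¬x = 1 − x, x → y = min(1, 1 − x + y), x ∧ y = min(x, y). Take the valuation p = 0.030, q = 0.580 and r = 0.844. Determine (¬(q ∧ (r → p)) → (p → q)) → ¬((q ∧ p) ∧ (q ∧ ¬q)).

r → p = min(1, 1 − 0.844 + 0.030) = min(1, 0.186) = 0.186
q ∧ (r → p) = min(0.580, 0.186) = 0.186
¬(q ∧ (r → p)) = 1 − 0.186 = 0.814
p → q = min(1, 1 − 0.030 + 0.580) = min(1, 1.550) = 1.000
¬(q ∧ (r → p)) → (p → q) = min(1, 1 − 0.814 + 1.000) = min(1, 1.186) = 1.000
q ∧ p = min(0.580, 0.030) = 0.030
¬q = 1 − 0.580 = 0.420
q ∧ ¬q = min(0.580, 0.420) = 0.420
(q ∧ p) ∧ (q ∧ ¬q) = min(0.030, 0.420) = 0.030
¬((q ∧ p) ∧ (q ∧ ¬q)) = 1 − 0.030 = 0.970
(¬(q ∧ (r → p)) → (p → q)) → ¬((q ∧ p) ∧ (q ∧ ¬q)) = min(1, 1 − 1.000 + 0.970) = min(1, 0.970) = 0.970

0.970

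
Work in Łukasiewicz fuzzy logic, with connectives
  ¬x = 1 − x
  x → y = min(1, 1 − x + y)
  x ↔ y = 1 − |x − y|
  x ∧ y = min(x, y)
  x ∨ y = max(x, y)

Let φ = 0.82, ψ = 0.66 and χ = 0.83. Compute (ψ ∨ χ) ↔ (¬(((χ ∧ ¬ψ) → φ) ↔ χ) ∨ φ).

0.99

ψ ∨ χ = max(0.66, 0.83) = 0.83
¬ψ = 1 − 0.66 = 0.34
χ ∧ ¬ψ = min(0.83, 0.34) = 0.34
(χ ∧ ¬ψ) → φ = min(1, 1 − 0.34 + 0.82) = min(1, 1.48) = 1.00
((χ ∧ ¬ψ) → φ) ↔ χ = 1 − |1.00 − 0.83| = 1 − 0.17 = 0.83
¬(((χ ∧ ¬ψ) → φ) ↔ χ) = 1 − 0.83 = 0.17
¬(((χ ∧ ¬ψ) → φ) ↔ χ) ∨ φ = max(0.17, 0.82) = 0.82
(ψ ∨ χ) ↔ (¬(((χ ∧ ¬ψ) → φ) ↔ χ) ∨ φ) = 1 − |0.83 − 0.82| = 1 − 0.01 = 0.99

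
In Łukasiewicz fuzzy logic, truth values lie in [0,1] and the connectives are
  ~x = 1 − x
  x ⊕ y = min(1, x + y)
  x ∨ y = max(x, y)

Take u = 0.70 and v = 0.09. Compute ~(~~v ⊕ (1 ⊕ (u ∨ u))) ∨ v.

~v = 1 − 0.09 = 0.91
~~v = 1 − 0.91 = 0.09
u ∨ u = max(0.70, 0.70) = 0.70
1 ⊕ (u ∨ u) = min(1, 1.00 + 0.70) = min(1, 1.70) = 1.00
~~v ⊕ (1 ⊕ (u ∨ u)) = min(1, 0.09 + 1.00) = min(1, 1.09) = 1.00
~(~~v ⊕ (1 ⊕ (u ∨ u))) = 1 − 1.00 = 0.00
~(~~v ⊕ (1 ⊕ (u ∨ u))) ∨ v = max(0.00, 0.09) = 0.09

0.09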